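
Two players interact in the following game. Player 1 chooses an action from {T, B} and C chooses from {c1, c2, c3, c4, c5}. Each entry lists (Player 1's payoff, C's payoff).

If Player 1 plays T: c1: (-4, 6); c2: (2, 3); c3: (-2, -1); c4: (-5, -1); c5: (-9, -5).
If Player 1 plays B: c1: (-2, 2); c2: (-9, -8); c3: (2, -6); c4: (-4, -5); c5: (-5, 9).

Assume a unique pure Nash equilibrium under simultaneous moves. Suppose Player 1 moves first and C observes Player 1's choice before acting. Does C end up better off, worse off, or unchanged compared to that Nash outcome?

Backward induction with Player 1 moving first.
- T: C compares 6, 3, -1, -1, -5 and picks c1; Player 1 would get -4.
- B: C compares 2, -8, -6, -5, 9 and picks c5; Player 1 would get -5.
Among -4, -5, the best is -4 at T. Subgame-perfect outcome: (T, c1) with payoffs (-4, 6).
For the simultaneous game, intersect best replies.
Player 1's best replies: c1→B; c2→T; c3→B; c4→B; c5→B.
C's best replies: T→c1; B→c5.
The unique mutual best reply is (B, c5), giving (-5, 9).
C earns 6 sequentially versus 9 at the Nash outcome: worse off.

worse off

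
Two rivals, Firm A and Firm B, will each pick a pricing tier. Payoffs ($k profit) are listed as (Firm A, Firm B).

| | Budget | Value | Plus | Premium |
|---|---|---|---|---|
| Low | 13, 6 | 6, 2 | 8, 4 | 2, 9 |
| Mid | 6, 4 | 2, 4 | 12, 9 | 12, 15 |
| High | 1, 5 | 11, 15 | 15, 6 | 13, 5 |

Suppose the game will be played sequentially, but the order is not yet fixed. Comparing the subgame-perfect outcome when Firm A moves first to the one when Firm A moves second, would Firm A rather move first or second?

If Firm A leads: Firm B's best replies are Low→Premium, Mid→Premium, High→Value; Firm A's induced payoffs 2, 12, 11; outcome (Mid, Premium), payoffs (12, 15).
If Firm B leads: Firm A's best replies are Budget→Low, Value→High, Plus→High, Premium→High; Firm B's induced payoffs 6, 15, 6, 5; outcome (High, Value), payoffs (11, 15).
Firm A gets 12 moving first and 11 moving second, so Firm A prefers to move first.

first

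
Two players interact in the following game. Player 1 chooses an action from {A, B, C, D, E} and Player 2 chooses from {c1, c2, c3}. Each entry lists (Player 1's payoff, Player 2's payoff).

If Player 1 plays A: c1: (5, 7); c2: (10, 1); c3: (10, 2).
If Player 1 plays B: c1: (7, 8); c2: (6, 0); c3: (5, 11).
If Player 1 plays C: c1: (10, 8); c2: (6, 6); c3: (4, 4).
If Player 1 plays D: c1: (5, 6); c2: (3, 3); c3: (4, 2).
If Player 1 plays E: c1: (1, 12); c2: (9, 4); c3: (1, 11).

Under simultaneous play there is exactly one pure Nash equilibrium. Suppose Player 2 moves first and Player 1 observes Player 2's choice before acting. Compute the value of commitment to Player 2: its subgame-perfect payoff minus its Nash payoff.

Work backward from Player 1's decision.
- c1 → Player 1 plays C (best of 5, 7, 10, 5, 1); Player 2 gets 8.
- c2 → Player 1 plays A (best of 10, 6, 6, 3, 9); Player 2 gets 1.
- c3 → Player 1 plays A (best of 10, 5, 4, 4, 1); Player 2 gets 2.
Among 8, 1, 2, the best is 8 at c1. Subgame-perfect outcome: (C, c1) with payoffs (10, 8).
For the simultaneous game, intersect best replies.
Player 1's best replies: c1→C; c2→A; c3→A.
Player 2's best replies: A→c1; B→c3; C→c1; D→c1; E→c1.
The unique mutual best reply is (C, c1), giving (10, 8).
Player 2's commitment gain: 8 − 8 = 0.

0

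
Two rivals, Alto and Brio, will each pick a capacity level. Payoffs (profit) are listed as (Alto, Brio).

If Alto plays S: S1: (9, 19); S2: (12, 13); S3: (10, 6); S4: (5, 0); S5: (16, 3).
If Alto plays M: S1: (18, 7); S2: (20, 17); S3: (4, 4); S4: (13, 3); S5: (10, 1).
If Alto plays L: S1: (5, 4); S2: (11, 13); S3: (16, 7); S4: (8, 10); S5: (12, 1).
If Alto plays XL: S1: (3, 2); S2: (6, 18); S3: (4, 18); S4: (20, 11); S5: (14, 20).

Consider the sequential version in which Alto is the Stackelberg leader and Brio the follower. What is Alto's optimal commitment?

M

Backward induction with Alto moving first.
- S: BR = S1, leader payoff 9.
- M: BR = S2, leader payoff 20.
- L: BR = S2, leader payoff 11.
- XL: BR = S5, leader payoff 14.
Maximizing over 9, 20, 11, 14, Alto chooses M. Subgame-perfect outcome: (M, S2) with payoffs (20, 17).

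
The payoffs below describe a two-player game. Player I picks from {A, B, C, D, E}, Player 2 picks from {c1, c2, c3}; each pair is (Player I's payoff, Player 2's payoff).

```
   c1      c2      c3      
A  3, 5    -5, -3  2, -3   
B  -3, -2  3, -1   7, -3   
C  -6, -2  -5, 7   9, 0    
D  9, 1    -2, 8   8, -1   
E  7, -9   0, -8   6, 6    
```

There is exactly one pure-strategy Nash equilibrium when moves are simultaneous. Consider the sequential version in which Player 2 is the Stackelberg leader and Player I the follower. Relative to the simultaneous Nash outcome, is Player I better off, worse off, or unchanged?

Player I best-responds to each possible Player 2 move:
- c1: Player I compares 3, -3, -6, 9, 7 and picks D; Player 2 would get 1.
- c2: Player I compares -5, 3, -5, -2, 0 and picks B; Player 2 would get -1.
- c3: Player I compares 2, 7, 9, 8, 6 and picks C; Player 2 would get 0.
Player 2's induced payoffs are 1, -1, 0, so Player 2 commits to c1. Subgame-perfect outcome: (D, c1) with payoffs (9, 1).
For the simultaneous game, intersect best replies.
Player I's best replies: c1→D; c2→B; c3→C.
Player 2's best replies: A→c1; B→c2; C→c2; D→c2; E→c3.
Only (B, c2) has each player best-responding; Nash payoffs (3, -1).
Player I earns 9 sequentially versus 3 at the Nash outcome: better off.

better off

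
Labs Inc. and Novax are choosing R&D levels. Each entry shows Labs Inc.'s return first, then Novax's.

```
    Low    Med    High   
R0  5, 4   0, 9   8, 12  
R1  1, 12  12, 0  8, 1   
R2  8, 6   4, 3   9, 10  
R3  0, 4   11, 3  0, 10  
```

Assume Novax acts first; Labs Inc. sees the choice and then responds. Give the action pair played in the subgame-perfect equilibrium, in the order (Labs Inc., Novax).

(R2, High)

Labs Inc. best-responds to each possible Novax move:
- Low: BR = R2, leader payoff 6.
- Med: BR = R1, leader payoff 0.
- High: BR = R2, leader payoff 10.
Among 6, 0, 10, the best is 10 at High. Subgame-perfect outcome: (R2, High) with payoffs (9, 10).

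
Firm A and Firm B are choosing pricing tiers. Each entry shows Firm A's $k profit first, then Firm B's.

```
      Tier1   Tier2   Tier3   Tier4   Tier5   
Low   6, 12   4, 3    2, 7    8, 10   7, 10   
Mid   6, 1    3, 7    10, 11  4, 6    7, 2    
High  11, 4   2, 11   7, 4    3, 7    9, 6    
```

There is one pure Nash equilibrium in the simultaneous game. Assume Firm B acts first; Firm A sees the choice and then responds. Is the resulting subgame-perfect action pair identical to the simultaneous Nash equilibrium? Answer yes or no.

yes

Work backward from Firm A's decision.
- Tier1: BR = High, leader payoff 4.
- Tier2: BR = Low, leader payoff 3.
- Tier3: BR = Mid, leader payoff 11.
- Tier4: BR = Low, leader payoff 10.
- Tier5: BR = High, leader payoff 6.
Firm B's induced payoffs are 4, 3, 11, 10, 6, so Firm B commits to Tier3. Subgame-perfect outcome: (Mid, Tier3) with payoffs (10, 11).
For the simultaneous game, intersect best replies.
Firm A's best replies: Tier1→High; Tier2→Low; Tier3→Mid; Tier4→Low; Tier5→High.
Firm B's best replies: Low→Tier1; Mid→Tier3; High→Tier2.
Only (Mid, Tier3) has each player best-responding; Nash payoffs (10, 11).
Sequential outcome (Mid, Tier3) coincides with the Nash profile (Mid, Tier3).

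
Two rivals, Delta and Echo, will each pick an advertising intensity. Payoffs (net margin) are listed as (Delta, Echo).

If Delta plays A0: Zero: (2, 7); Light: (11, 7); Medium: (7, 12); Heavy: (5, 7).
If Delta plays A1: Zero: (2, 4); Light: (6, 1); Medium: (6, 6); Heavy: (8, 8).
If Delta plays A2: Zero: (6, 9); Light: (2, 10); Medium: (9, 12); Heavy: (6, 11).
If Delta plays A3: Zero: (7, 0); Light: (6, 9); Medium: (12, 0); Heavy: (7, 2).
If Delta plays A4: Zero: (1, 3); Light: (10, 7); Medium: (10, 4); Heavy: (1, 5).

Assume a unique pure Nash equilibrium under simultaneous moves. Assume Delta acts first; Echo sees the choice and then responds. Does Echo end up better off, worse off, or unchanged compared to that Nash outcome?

worse off

Work backward from Echo's decision.
- A0: Echo compares 7, 7, 12, 7 and picks Medium; Delta would get 7.
- A1: Echo compares 4, 1, 6, 8 and picks Heavy; Delta would get 8.
- A2: Echo compares 9, 10, 12, 11 and picks Medium; Delta would get 9.
- A3: Echo compares 0, 9, 0, 2 and picks Light; Delta would get 6.
- A4: Echo compares 3, 7, 4, 5 and picks Light; Delta would get 10.
Delta's induced payoffs are 7, 8, 9, 6, 10, so Delta commits to A4. Subgame-perfect outcome: (A4, Light) with payoffs (10, 7).
For the simultaneous game, intersect best replies.
Delta's best replies: Zero→A3; Light→A0; Medium→A3; Heavy→A1.
Echo's best replies: A0→Medium; A1→Heavy; A2→Medium; A3→Light; A4→Light.
Only (A1, Heavy) has each player best-responding; Nash payoffs (8, 8).
Echo earns 7 sequentially versus 8 at the Nash outcome: worse off.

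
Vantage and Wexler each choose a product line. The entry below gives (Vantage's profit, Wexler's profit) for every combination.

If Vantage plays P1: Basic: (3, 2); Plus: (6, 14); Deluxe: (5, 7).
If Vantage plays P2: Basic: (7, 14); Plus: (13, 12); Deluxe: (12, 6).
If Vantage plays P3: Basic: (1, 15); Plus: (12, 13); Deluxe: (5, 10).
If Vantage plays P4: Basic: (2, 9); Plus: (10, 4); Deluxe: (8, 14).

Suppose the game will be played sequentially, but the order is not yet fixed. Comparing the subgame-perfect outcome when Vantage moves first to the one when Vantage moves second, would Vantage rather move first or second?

first

If Vantage leads: Wexler's best replies are P1→Plus, P2→Basic, P3→Basic, P4→Deluxe; Vantage's induced payoffs 6, 7, 1, 8; outcome (P4, Deluxe), payoffs (8, 14).
If Wexler leads: Vantage's best replies are Basic→P2, Plus→P2, Deluxe→P2; Wexler's induced payoffs 14, 12, 6; outcome (P2, Basic), payoffs (7, 14).
Vantage gets 8 moving first and 7 moving second, so Vantage prefers to move first.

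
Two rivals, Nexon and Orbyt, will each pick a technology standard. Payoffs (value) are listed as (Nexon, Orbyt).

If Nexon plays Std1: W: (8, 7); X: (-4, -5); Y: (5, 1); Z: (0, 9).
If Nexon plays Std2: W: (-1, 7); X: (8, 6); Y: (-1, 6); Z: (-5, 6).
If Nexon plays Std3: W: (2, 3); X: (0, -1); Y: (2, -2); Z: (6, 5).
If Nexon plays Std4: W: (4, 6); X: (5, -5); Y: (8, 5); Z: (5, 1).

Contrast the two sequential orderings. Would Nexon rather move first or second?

second

If Nexon leads: Orbyt's best replies are Std1→Z, Std2→W, Std3→Z, Std4→W; Nexon's induced payoffs 0, -1, 6, 4; outcome (Std3, Z), payoffs (6, 5).
If Orbyt leads: Nexon's best replies are W→Std1, X→Std2, Y→Std4, Z→Std3; Orbyt's induced payoffs 7, 6, 5, 5; outcome (Std1, W), payoffs (8, 7).
Nexon gets 6 moving first and 8 moving second, so Nexon prefers to move second.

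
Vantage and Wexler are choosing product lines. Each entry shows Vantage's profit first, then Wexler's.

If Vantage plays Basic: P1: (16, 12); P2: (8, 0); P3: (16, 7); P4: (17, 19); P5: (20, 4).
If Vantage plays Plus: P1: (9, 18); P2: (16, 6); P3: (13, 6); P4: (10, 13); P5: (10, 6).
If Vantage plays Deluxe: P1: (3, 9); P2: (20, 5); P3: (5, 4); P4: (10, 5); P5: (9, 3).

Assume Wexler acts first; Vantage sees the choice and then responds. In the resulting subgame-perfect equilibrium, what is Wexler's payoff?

Vantage best-responds to each possible Wexler move:
- P1 → Vantage plays Basic (best of 16, 9, 3); Wexler gets 12.
- P2 → Vantage plays Deluxe (best of 8, 16, 20); Wexler gets 5.
- P3 → Vantage plays Basic (best of 16, 13, 5); Wexler gets 7.
- P4 → Vantage plays Basic (best of 17, 10, 10); Wexler gets 19.
- P5 → Vantage plays Basic (best of 20, 10, 9); Wexler gets 4.
Maximizing over 12, 5, 7, 19, 4, Wexler chooses P4. Subgame-perfect outcome: (Basic, P4) with payoffs (17, 19).

19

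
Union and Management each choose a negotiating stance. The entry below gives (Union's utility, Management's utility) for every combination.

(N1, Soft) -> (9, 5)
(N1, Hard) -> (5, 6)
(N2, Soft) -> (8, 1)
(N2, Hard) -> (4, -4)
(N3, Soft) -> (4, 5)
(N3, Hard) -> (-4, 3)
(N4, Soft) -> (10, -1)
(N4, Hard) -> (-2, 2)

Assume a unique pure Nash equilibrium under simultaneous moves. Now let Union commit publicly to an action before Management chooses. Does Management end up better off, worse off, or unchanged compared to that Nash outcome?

worse off

Work backward from Management's decision.
- N1 → Management plays Hard (best of 5, 6); Union gets 5.
- N2 → Management plays Soft (best of 1, -4); Union gets 8.
- N3 → Management plays Soft (best of 5, 3); Union gets 4.
- N4 → Management plays Hard (best of -1, 2); Union gets -2.
Union's induced payoffs are 5, 8, 4, -2, so Union commits to N2. Subgame-perfect outcome: (N2, Soft) with payoffs (8, 1).
Under simultaneous play:
Union's best replies: Soft→N4; Hard→N1.
Management's best replies: N1→Hard; N2→Soft; N3→Soft; N4→Hard.
The unique mutual best reply is (N1, Hard), giving (5, 6).
Management earns 1 sequentially versus 6 at the Nash outcome: worse off.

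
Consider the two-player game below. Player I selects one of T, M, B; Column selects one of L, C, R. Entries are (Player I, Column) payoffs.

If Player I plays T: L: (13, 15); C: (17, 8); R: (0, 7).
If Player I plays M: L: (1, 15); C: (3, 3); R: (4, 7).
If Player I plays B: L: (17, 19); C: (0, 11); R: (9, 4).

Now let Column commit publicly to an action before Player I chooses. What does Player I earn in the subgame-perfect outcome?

Player I best-responds to each possible Column move:
- L → Player I plays B (best of 13, 1, 17); Column gets 19.
- C → Player I plays T (best of 17, 3, 0); Column gets 8.
- R → Player I plays B (best of 0, 4, 9); Column gets 4.
Column's induced payoffs are 19, 8, 4, so Column commits to L. Subgame-perfect outcome: (B, L) with payoffs (17, 19).

17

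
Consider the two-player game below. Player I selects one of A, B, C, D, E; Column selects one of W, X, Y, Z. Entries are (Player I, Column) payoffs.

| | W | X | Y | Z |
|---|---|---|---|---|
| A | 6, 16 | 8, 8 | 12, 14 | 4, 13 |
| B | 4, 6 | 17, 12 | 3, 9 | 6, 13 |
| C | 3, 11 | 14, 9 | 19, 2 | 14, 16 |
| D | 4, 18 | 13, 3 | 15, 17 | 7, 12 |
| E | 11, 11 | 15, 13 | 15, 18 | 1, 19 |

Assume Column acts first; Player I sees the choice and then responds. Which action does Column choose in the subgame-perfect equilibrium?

Player I best-responds to each possible Column move:
- W: Player I compares 6, 4, 3, 4, 11 and picks E; Column would get 11.
- X: Player I compares 8, 17, 14, 13, 15 and picks B; Column would get 12.
- Y: Player I compares 12, 3, 19, 15, 15 and picks C; Column would get 2.
- Z: Player I compares 4, 6, 14, 7, 1 and picks C; Column would get 16.
Column's induced payoffs are 11, 12, 2, 16, so Column commits to Z. Subgame-perfect outcome: (C, Z) with payoffs (14, 16).

Z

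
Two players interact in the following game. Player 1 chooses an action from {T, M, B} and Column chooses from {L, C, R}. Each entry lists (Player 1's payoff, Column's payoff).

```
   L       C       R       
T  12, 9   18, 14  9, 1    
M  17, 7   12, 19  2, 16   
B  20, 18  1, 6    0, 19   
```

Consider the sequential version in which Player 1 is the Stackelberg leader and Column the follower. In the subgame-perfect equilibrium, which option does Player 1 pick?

Column best-responds to each possible Player 1 move:
- T: Column compares 9, 14, 1 and picks C; Player 1 would get 18.
- M: Column compares 7, 19, 16 and picks C; Player 1 would get 12.
- B: Column compares 18, 6, 19 and picks R; Player 1 would get 0.
Player 1's induced payoffs are 18, 12, 0, so Player 1 commits to T. Subgame-perfect outcome: (T, C) with payoffs (18, 14).

T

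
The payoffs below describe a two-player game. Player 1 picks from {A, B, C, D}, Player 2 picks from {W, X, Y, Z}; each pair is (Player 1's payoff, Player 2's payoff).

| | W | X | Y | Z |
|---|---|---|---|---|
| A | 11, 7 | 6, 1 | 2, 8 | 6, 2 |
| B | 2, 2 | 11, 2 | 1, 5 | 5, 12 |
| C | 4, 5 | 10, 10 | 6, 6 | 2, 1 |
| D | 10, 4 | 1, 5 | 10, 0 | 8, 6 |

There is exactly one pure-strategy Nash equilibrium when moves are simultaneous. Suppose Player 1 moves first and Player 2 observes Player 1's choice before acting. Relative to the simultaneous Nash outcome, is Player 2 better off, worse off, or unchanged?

better off

Work backward from Player 2's decision.
- A: Player 2 compares 7, 1, 8, 2 and picks Y; Player 1 would get 2.
- B: Player 2 compares 2, 2, 5, 12 and picks Z; Player 1 would get 5.
- C: Player 2 compares 5, 10, 6, 1 and picks X; Player 1 would get 10.
- D: Player 2 compares 4, 5, 0, 6 and picks Z; Player 1 would get 8.
Among 2, 5, 10, 8, the best is 10 at C. Subgame-perfect outcome: (C, X) with payoffs (10, 10).
Now find the simultaneous Nash equilibrium.
Player 1's best replies: W→A; X→B; Y→D; Z→D.
Player 2's best replies: A→Y; B→Z; C→X; D→Z.
Only (D, Z) has each player best-responding; Nash payoffs (8, 6).
Player 2 earns 10 sequentially versus 6 at the Nash outcome: better off.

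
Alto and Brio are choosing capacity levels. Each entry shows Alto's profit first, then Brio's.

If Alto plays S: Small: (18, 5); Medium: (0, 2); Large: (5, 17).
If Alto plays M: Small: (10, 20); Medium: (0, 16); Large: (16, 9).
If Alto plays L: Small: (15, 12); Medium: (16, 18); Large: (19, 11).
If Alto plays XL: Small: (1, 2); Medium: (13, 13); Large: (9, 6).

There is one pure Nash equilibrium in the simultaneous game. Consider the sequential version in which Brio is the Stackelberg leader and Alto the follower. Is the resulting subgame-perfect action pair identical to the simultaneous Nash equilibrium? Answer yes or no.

yes

Solve by backward induction (Brio leads).
- Small → Alto plays S (best of 18, 10, 15, 1); Brio gets 5.
- Medium → Alto plays L (best of 0, 0, 16, 13); Brio gets 18.
- Large → Alto plays L (best of 5, 16, 19, 9); Brio gets 11.
Brio's induced payoffs are 5, 18, 11, so Brio commits to Medium. Subgame-perfect outcome: (L, Medium) with payoffs (16, 18).
Now find the simultaneous Nash equilibrium.
Alto's best replies: Small→S; Medium→L; Large→L.
Brio's best replies: S→Large; M→Small; L→Medium; XL→Medium.
Only (L, Medium) has each player best-responding; Nash payoffs (16, 18).
Sequential outcome (L, Medium) coincides with the Nash profile (L, Medium).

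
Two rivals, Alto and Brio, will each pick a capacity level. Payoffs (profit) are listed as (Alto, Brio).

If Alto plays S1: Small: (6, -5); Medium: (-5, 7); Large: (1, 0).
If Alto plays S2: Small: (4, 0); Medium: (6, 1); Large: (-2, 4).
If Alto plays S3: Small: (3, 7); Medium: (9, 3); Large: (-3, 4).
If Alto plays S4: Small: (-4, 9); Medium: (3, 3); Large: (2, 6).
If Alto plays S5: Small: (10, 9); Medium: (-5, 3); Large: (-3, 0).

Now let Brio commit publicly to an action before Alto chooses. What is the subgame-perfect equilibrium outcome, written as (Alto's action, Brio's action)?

(S5, Small)

Backward induction with Brio moving first.
- Small → Alto plays S5 (best of 6, 4, 3, -4, 10); Brio gets 9.
- Medium → Alto plays S3 (best of -5, 6, 9, 3, -5); Brio gets 3.
- Large → Alto plays S4 (best of 1, -2, -3, 2, -3); Brio gets 6.
Maximizing over 9, 3, 6, Brio chooses Small. Subgame-perfect outcome: (S5, Small) with payoffs (10, 9).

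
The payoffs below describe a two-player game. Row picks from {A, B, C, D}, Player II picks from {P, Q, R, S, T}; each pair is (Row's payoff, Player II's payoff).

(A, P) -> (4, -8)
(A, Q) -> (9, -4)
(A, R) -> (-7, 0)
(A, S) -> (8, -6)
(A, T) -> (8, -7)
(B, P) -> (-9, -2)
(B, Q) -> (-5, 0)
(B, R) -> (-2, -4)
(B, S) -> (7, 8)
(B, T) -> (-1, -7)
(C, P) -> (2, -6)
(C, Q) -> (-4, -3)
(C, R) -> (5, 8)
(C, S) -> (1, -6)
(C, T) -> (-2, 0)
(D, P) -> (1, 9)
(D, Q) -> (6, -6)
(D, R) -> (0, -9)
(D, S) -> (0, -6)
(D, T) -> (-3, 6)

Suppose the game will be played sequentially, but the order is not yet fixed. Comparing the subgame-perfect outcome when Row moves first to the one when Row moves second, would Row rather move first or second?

first

If Row leads: Player II's best replies are A→R, B→S, C→R, D→P; Row's induced payoffs -7, 7, 5, 1; outcome (B, S), payoffs (7, 8).
If Player II leads: Row's best replies are P→A, Q→A, R→C, S→A, T→A; Player II's induced payoffs -8, -4, 8, -6, -7; outcome (C, R), payoffs (5, 8).
Row gets 7 moving first and 5 moving second, so Row prefers to move first.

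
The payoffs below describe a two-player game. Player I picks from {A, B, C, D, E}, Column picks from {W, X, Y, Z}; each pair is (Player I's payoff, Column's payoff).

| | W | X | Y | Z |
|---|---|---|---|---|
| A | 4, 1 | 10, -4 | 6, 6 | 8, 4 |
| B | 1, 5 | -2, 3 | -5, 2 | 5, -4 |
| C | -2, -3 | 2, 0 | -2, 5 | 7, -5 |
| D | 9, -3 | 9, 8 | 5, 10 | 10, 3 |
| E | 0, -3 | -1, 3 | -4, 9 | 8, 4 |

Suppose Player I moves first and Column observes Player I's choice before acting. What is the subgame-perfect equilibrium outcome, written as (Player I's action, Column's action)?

Work backward from Column's decision.
- A: BR = Y, leader payoff 6.
- B: BR = W, leader payoff 1.
- C: BR = Y, leader payoff -2.
- D: BR = Y, leader payoff 5.
- E: BR = Y, leader payoff -4.
Player I's induced payoffs are 6, 1, -2, 5, -4, so Player I commits to A. Subgame-perfect outcome: (A, Y) with payoffs (6, 6).

(A, Y)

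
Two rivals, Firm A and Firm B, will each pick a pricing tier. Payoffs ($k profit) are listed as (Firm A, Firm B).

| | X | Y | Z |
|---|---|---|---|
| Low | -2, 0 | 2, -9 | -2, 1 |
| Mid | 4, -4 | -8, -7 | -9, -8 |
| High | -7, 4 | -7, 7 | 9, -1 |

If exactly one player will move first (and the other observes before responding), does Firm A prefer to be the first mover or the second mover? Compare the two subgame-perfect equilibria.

If Firm A leads: Firm B's best replies are Low→Z, Mid→X, High→Y; Firm A's induced payoffs -2, 4, -7; outcome (Mid, X), payoffs (4, -4).
If Firm B leads: Firm A's best replies are X→Mid, Y→Low, Z→High; Firm B's induced payoffs -4, -9, -1; outcome (High, Z), payoffs (9, -1).
Firm A gets 4 moving first and 9 moving second, so Firm A prefers to move second.

second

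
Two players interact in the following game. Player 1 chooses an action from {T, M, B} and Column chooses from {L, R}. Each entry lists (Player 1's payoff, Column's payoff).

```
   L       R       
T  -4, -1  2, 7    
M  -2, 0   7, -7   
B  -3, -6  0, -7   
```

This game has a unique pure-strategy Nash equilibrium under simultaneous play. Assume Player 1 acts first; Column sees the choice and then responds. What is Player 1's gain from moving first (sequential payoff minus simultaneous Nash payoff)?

Column best-responds to each possible Player 1 move:
- T: BR = R, leader payoff 2.
- M: BR = L, leader payoff -2.
- B: BR = L, leader payoff -3.
Among 2, -2, -3, the best is 2 at T. Subgame-perfect outcome: (T, R) with payoffs (2, 7).
Now find the simultaneous Nash equilibrium.
Player 1's best replies: L→M; R→M.
Column's best replies: T→R; M→L; B→L.
Only (M, L) has each player best-responding; Nash payoffs (-2, 0).
Player 1's commitment gain: 2 − -2 = 4.

4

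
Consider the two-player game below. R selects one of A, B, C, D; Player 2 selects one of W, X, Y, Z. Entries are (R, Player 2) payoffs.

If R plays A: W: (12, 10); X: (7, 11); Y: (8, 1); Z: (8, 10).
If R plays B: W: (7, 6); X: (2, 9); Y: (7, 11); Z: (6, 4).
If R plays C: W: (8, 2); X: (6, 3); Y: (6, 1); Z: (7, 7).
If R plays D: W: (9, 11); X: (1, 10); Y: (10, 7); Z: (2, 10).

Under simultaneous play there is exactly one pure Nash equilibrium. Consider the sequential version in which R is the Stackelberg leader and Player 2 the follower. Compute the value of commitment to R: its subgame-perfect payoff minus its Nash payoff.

Backward induction with R moving first.
- A: BR = X, leader payoff 7.
- B: BR = Y, leader payoff 7.
- C: BR = Z, leader payoff 7.
- D: BR = W, leader payoff 9.
Among 7, 7, 7, 9, the best is 9 at D. Subgame-perfect outcome: (D, W) with payoffs (9, 11).
Now find the simultaneous Nash equilibrium.
R's best replies: W→A; X→A; Y→D; Z→A.
Player 2's best replies: A→X; B→Y; C→Z; D→W.
The unique mutual best reply is (A, X), giving (7, 11).
R's commitment gain: 9 − 7 = 2.

2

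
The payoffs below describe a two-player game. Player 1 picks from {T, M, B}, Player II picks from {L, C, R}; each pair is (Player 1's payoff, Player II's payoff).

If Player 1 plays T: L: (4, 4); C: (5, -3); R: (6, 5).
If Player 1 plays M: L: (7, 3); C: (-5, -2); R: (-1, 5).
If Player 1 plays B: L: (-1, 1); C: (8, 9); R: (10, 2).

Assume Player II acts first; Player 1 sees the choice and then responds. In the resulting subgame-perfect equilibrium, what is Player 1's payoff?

Player 1 best-responds to each possible Player II move:
- L → Player 1 plays M (best of 4, 7, -1); Player II gets 3.
- C → Player 1 plays B (best of 5, -5, 8); Player II gets 9.
- R → Player 1 plays B (best of 6, -1, 10); Player II gets 2.
Maximizing over 3, 9, 2, Player II chooses C. Subgame-perfect outcome: (B, C) with payoffs (8, 9).

8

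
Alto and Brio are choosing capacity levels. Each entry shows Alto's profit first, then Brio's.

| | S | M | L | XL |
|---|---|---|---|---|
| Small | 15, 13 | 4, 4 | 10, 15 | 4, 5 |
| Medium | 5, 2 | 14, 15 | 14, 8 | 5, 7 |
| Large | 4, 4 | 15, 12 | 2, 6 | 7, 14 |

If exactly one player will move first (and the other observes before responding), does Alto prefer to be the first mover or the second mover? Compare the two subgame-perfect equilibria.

If Alto leads: Brio's best replies are Small→L, Medium→M, Large→XL; Alto's induced payoffs 10, 14, 7; outcome (Medium, M), payoffs (14, 15).
If Brio leads: Alto's best replies are S→Small, M→Large, L→Medium, XL→Large; Brio's induced payoffs 13, 12, 8, 14; outcome (Large, XL), payoffs (7, 14).
Alto gets 14 moving first and 7 moving second, so Alto prefers to move first.

first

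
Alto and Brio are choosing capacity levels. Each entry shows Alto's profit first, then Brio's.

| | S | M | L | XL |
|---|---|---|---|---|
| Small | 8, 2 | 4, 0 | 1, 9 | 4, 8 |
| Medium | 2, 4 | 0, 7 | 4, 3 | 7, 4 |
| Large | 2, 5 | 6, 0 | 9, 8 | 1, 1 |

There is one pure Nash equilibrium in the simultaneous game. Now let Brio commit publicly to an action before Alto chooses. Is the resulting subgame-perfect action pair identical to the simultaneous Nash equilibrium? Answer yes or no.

Alto best-responds to each possible Brio move:
- S: Alto compares 8, 2, 2 and picks Small; Brio would get 2.
- M: Alto compares 4, 0, 6 and picks Large; Brio would get 0.
- L: Alto compares 1, 4, 9 and picks Large; Brio would get 8.
- XL: Alto compares 4, 7, 1 and picks Medium; Brio would get 4.
Brio's induced payoffs are 2, 0, 8, 4, so Brio commits to L. Subgame-perfect outcome: (Large, L) with payoffs (9, 8).
Now find the simultaneous Nash equilibrium.
Alto's best replies: S→Small; M→Large; L→Large; XL→Medium.
Brio's best replies: Small→L; Medium→M; Large→L.
The unique mutual best reply is (Large, L), giving (9, 8).
Sequential outcome (Large, L) coincides with the Nash profile (Large, L).

yes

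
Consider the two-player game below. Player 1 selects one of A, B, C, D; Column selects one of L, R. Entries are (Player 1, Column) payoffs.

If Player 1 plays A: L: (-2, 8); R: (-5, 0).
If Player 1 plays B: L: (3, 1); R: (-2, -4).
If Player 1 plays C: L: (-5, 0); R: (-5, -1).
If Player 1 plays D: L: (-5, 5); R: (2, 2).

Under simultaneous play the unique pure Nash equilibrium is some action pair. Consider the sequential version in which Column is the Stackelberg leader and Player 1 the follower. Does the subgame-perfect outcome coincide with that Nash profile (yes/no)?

Backward induction with Column moving first.
- L: Player 1 compares -2, 3, -5, -5 and picks B; Column would get 1.
- R: Player 1 compares -5, -2, -5, 2 and picks D; Column would get 2.
Among 1, 2, the best is 2 at R. Subgame-perfect outcome: (D, R) with payoffs (2, 2).
Now find the simultaneous Nash equilibrium.
Player 1's best replies: L→B; R→D.
Column's best replies: A→L; B→L; C→L; D→L.
Only (B, L) has each player best-responding; Nash payoffs (3, 1).
Sequential outcome (D, R) differs from the Nash profile (B, L).

no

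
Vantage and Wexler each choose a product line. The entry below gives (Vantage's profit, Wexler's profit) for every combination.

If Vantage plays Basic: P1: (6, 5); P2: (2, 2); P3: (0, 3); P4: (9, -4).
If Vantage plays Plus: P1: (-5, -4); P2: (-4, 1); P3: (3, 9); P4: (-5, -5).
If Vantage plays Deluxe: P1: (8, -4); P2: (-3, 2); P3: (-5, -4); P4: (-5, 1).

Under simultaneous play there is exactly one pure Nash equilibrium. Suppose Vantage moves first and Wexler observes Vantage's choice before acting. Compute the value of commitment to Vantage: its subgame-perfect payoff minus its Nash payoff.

3

Wexler best-responds to each possible Vantage move:
- Basic: BR = P1, leader payoff 6.
- Plus: BR = P3, leader payoff 3.
- Deluxe: BR = P2, leader payoff -3.
Maximizing over 6, 3, -3, Vantage chooses Basic. Subgame-perfect outcome: (Basic, P1) with payoffs (6, 5).
Under simultaneous play:
Vantage's best replies: P1→Deluxe; P2→Basic; P3→Plus; P4→Basic.
Wexler's best replies: Basic→P1; Plus→P3; Deluxe→P2.
The unique mutual best reply is (Plus, P3), giving (3, 9).
Vantage's commitment gain: 6 − 3 = 3.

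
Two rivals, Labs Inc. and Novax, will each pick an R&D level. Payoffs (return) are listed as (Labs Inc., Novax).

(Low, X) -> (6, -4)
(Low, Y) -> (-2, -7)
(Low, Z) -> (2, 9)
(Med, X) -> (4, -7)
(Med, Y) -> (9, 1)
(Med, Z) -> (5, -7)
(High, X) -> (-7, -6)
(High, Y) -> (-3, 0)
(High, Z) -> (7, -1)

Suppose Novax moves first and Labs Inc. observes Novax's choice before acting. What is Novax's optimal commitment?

Y

Work backward from Labs Inc.'s decision.
- X → Labs Inc. plays Low (best of 6, 4, -7); Novax gets -4.
- Y → Labs Inc. plays Med (best of -2, 9, -3); Novax gets 1.
- Z → Labs Inc. plays High (best of 2, 5, 7); Novax gets -1.
Maximizing over -4, 1, -1, Novax chooses Y. Subgame-perfect outcome: (Med, Y) with payoffs (9, 1).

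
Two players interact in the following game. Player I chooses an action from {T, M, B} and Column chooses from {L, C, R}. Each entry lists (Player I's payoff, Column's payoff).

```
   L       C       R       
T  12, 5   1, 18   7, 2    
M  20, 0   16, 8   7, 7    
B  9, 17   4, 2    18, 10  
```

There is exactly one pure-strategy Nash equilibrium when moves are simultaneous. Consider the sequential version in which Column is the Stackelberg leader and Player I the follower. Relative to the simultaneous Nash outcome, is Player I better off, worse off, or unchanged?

Work backward from Player I's decision.
- L: Player I compares 12, 20, 9 and picks M; Column would get 0.
- C: Player I compares 1, 16, 4 and picks M; Column would get 8.
- R: Player I compares 7, 7, 18 and picks B; Column would get 10.
Among 0, 8, 10, the best is 10 at R. Subgame-perfect outcome: (B, R) with payoffs (18, 10).
Now find the simultaneous Nash equilibrium.
Player I's best replies: L→M; C→M; R→B.
Column's best replies: T→C; M→C; B→L.
The unique mutual best reply is (M, C), giving (16, 8).
Player I earns 18 sequentially versus 16 at the Nash outcome: better off.

better off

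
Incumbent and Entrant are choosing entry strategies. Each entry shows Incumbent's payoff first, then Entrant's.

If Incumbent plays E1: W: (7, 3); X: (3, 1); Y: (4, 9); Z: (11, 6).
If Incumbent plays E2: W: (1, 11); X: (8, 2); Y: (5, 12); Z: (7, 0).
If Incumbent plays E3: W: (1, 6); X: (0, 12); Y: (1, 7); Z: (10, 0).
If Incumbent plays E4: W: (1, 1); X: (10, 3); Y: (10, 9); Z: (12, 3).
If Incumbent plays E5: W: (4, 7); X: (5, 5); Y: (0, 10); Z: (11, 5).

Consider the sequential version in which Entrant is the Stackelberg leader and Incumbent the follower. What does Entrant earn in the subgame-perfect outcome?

9

Work backward from Incumbent's decision.
- W → Incumbent plays E1 (best of 7, 1, 1, 1, 4); Entrant gets 3.
- X → Incumbent plays E4 (best of 3, 8, 0, 10, 5); Entrant gets 3.
- Y → Incumbent plays E4 (best of 4, 5, 1, 10, 0); Entrant gets 9.
- Z → Incumbent plays E4 (best of 11, 7, 10, 12, 11); Entrant gets 3.
Among 3, 3, 9, 3, the best is 9 at Y. Subgame-perfect outcome: (E4, Y) with payoffs (10, 9).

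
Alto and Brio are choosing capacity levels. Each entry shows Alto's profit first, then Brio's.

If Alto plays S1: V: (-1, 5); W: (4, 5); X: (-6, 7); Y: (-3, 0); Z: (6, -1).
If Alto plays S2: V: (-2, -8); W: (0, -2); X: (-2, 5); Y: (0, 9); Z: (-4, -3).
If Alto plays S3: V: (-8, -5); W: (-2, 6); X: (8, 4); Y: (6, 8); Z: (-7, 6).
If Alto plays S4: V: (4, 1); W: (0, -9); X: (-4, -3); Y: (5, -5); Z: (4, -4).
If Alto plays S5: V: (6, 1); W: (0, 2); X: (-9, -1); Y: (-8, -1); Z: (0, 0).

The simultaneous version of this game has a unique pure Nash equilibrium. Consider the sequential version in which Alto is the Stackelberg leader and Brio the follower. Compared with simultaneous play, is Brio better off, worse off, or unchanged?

unchanged

Backward induction with Alto moving first.
- S1: BR = X, leader payoff -6.
- S2: BR = Y, leader payoff 0.
- S3: BR = Y, leader payoff 6.
- S4: BR = V, leader payoff 4.
- S5: BR = W, leader payoff 0.
Alto's induced payoffs are -6, 0, 6, 4, 0, so Alto commits to S3. Subgame-perfect outcome: (S3, Y) with payoffs (6, 8).
For the simultaneous game, intersect best replies.
Alto's best replies: V→S5; W→S1; X→S3; Y→S3; Z→S1.
Brio's best replies: S1→X; S2→Y; S3→Y; S4→V; S5→W.
The unique mutual best reply is (S3, Y), giving (6, 8).
Brio earns 8 sequentially versus 8 at the Nash outcome: unchanged.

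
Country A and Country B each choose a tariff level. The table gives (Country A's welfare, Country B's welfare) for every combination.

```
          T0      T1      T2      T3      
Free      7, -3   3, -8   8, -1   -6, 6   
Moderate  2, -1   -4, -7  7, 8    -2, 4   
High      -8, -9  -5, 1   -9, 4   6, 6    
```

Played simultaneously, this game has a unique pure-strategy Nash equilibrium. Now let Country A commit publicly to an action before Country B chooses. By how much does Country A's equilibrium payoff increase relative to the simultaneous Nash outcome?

1

Country B best-responds to each possible Country A move:
- Free: BR = T3, leader payoff -6.
- Moderate: BR = T2, leader payoff 7.
- High: BR = T3, leader payoff 6.
Among -6, 7, 6, the best is 7 at Moderate. Subgame-perfect outcome: (Moderate, T2) with payoffs (7, 8).
For the simultaneous game, intersect best replies.
Country A's best replies: T0→Free; T1→Free; T2→Free; T3→High.
Country B's best replies: Free→T3; Moderate→T2; High→T3.
The unique mutual best reply is (High, T3), giving (6, 6).
Country A's commitment gain: 7 − 6 = 1.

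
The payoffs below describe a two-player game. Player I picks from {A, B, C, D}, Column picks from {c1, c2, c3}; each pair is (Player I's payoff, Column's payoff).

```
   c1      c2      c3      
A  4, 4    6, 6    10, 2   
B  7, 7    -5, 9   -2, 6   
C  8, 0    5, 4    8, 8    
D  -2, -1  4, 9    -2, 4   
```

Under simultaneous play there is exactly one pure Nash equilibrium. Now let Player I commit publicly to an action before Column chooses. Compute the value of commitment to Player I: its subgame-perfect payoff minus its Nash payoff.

2

Work backward from Column's decision.
- A: Column compares 4, 6, 2 and picks c2; Player I would get 6.
- B: Column compares 7, 9, 6 and picks c2; Player I would get -5.
- C: Column compares 0, 4, 8 and picks c3; Player I would get 8.
- D: Column compares -1, 9, 4 and picks c2; Player I would get 4.
Among 6, -5, 8, 4, the best is 8 at C. Subgame-perfect outcome: (C, c3) with payoffs (8, 8).
Under simultaneous play:
Player I's best replies: c1→C; c2→A; c3→A.
Column's best replies: A→c2; B→c2; C→c3; D→c2.
The unique mutual best reply is (A, c2), giving (6, 6).
Player I's commitment gain: 8 − 6 = 2.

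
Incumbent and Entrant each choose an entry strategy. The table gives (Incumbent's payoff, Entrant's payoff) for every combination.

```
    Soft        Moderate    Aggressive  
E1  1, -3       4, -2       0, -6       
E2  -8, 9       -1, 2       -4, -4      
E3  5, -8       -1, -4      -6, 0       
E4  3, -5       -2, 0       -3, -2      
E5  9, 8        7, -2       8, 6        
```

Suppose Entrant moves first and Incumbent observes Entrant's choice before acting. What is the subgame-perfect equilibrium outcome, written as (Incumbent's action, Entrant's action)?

Backward induction with Entrant moving first.
- Soft: BR = E5, leader payoff 8.
- Moderate: BR = E5, leader payoff -2.
- Aggressive: BR = E5, leader payoff 6.
Entrant's induced payoffs are 8, -2, 6, so Entrant commits to Soft. Subgame-perfect outcome: (E5, Soft) with payoffs (9, 8).

(E5, Soft)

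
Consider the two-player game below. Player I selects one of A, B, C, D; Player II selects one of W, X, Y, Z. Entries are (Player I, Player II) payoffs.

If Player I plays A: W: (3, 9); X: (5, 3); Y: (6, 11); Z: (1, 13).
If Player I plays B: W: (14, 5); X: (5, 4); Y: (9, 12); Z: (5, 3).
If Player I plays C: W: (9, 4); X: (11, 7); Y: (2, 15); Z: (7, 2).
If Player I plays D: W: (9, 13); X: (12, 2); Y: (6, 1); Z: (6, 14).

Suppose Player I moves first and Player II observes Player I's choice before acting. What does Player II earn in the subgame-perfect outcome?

Work backward from Player II's decision.
- A: BR = Z, leader payoff 1.
- B: BR = Y, leader payoff 9.
- C: BR = Y, leader payoff 2.
- D: BR = Z, leader payoff 6.
Player I's induced payoffs are 1, 9, 2, 6, so Player I commits to B. Subgame-perfect outcome: (B, Y) with payoffs (9, 12).

12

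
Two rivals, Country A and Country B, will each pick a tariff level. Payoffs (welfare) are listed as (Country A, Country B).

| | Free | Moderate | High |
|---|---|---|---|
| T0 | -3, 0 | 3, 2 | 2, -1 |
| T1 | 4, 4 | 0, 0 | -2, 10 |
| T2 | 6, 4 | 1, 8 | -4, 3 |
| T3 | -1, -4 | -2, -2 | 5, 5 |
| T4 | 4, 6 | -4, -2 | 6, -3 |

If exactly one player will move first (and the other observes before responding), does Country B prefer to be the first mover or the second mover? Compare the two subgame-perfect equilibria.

If Country A leads: Country B's best replies are T0→Moderate, T1→High, T2→Moderate, T3→High, T4→Free; Country A's induced payoffs 3, -2, 1, 5, 4; outcome (T3, High), payoffs (5, 5).
If Country B leads: Country A's best replies are Free→T2, Moderate→T0, High→T4; Country B's induced payoffs 4, 2, -3; outcome (T2, Free), payoffs (6, 4).
Country B gets 4 moving first and 5 moving second, so Country B prefers to move second.

second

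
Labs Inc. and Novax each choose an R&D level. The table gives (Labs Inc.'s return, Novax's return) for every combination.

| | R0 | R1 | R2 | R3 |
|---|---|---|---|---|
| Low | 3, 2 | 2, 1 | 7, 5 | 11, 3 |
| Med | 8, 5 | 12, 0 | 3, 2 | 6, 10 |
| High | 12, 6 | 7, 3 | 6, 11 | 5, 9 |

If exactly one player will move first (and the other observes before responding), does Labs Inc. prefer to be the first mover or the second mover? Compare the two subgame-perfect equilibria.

If Labs Inc. leads: Novax's best replies are Low→R2, Med→R3, High→R2; Labs Inc.'s induced payoffs 7, 6, 6; outcome (Low, R2), payoffs (7, 5).
If Novax leads: Labs Inc.'s best replies are R0→High, R1→Med, R2→Low, R3→Low; Novax's induced payoffs 6, 0, 5, 3; outcome (High, R0), payoffs (12, 6).
Labs Inc. gets 7 moving first and 12 moving second, so Labs Inc. prefers to move second.

second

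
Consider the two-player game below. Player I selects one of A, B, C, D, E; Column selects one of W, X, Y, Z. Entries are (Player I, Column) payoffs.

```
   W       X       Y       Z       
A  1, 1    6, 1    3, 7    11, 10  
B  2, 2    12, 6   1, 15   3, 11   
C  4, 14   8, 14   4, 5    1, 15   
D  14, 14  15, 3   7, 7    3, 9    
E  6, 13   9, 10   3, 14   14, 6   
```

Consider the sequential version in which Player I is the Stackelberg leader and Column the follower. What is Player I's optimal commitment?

Column best-responds to each possible Player I move:
- A: BR = Z, leader payoff 11.
- B: BR = Y, leader payoff 1.
- C: BR = Z, leader payoff 1.
- D: BR = W, leader payoff 14.
- E: BR = Y, leader payoff 3.
Player I's induced payoffs are 11, 1, 1, 14, 3, so Player I commits to D. Subgame-perfect outcome: (D, W) with payoffs (14, 14).

D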